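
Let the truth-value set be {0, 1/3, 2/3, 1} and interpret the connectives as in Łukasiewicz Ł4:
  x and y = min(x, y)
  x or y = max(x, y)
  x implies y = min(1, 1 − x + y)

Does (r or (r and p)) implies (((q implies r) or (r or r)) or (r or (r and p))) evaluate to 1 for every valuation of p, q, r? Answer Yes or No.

At p = 1/3, q = 0, r = 1/3, for instance:
r and p = 1/3 and 1/3 = 1/3
r or (r and p) = 1/3 or 1/3 = 1/3
q implies r = 0 implies 1/3 = 1
r or r = 1/3 or 1/3 = 1/3
(q implies r) or (r or r) = 1 or 1/3 = 1
((q implies r) or (r or r)) or (r or (r and p)) = 1 or 1/3 = 1
(r or (r and p)) implies (((q implies r) or (r or r)) or (r or (r and p))) = 1/3 implies 1 = 1
and checking the remaining 63 assignments likewise gives ≥ 1 in every case.

Yes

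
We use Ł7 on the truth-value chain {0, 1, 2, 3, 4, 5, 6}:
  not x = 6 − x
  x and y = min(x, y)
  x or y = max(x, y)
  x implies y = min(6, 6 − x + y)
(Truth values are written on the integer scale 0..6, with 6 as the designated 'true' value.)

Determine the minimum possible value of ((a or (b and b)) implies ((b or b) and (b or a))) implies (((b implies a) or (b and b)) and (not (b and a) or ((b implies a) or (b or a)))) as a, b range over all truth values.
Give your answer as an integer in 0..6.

Take a = 0, b = 3:
b and b = 3 and 3 = 3
a or (b and b) = 0 or 3 = 3
b or b = 3 or 3 = 3
b or a = 3 or 0 = 3
(b or b) and (b or a) = 3 and 3 = 3
(a or (b and b)) implies ((b or b) and (b or a)) = 3 implies 3 = 6
b implies a = 3 implies 0 = 3
b and b = 3 and 3 = 3
(b implies a) or (b and b) = 3 or 3 = 3
b and a = 3 and 0 = 0
not (b and a) = not 0 = 6
b implies a = 3 implies 0 = 3
b or a = 3 or 0 = 3
(b implies a) or (b or a) = 3 or 3 = 3
not (b and a) or ((b implies a) or (b or a)) = 6 or 3 = 6
((b implies a) or (b and b)) and (not (b and a) or ((b implies a) or (b or a))) = 3 and 6 = 3
((a or (b and b)) implies ((b or b) and (b or a))) implies (((b implies a) or (b and b)) and (not (b and a) or ((b implies a) or (b or a)))) = 6 implies 3 = 3
No assignment yields a value below 3, so this is the minimum.

3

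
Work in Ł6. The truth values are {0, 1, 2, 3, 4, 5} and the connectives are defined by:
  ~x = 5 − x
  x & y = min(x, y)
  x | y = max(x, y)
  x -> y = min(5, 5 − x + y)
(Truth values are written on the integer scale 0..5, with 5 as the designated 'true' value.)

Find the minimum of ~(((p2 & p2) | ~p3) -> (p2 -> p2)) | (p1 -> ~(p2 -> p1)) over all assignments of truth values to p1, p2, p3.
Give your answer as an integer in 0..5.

Take p1 = 5, p2 = 0, p3 = 0:
p2 & p2 = 0 & 0 = 0
~p3 = ~0 = 5
(p2 & p2) | ~p3 = 0 | 5 = 5
p2 -> p2 = 0 -> 0 = 5
((p2 & p2) | ~p3) -> (p2 -> p2) = 5 -> 5 = 5
~(((p2 & p2) | ~p3) -> (p2 -> p2)) = ~5 = 0
p2 -> p1 = 0 -> 5 = 5
~(p2 -> p1) = ~5 = 0
p1 -> ~(p2 -> p1) = 5 -> 0 = 0
~(((p2 & p2) | ~p3) -> (p2 -> p2)) | (p1 -> ~(p2 -> p1)) = 0 | 0 = 0
No assignment yields a value below 0, so this is the minimum.

0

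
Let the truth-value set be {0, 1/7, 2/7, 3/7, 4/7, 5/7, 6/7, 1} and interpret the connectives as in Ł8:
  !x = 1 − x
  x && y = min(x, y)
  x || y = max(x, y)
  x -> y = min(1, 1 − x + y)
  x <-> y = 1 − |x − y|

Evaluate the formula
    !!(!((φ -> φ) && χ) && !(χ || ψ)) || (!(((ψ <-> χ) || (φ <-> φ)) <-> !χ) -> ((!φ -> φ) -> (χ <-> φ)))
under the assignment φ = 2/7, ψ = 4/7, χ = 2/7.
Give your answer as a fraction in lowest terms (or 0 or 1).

1

φ -> φ = 2/7 -> 2/7 = 1
(φ -> φ) && χ = 1 && 2/7 = 2/7
!((φ -> φ) && χ) = !2/7 = 5/7
χ || ψ = 2/7 || 4/7 = 4/7
!(χ || ψ) = !4/7 = 3/7
!((φ -> φ) && χ) && !(χ || ψ) = 5/7 && 3/7 = 3/7
!(!((φ -> φ) && χ) && !(χ || ψ)) = !3/7 = 4/7
!!(!((φ -> φ) && χ) && !(χ || ψ)) = !4/7 = 3/7
ψ <-> χ = 4/7 <-> 2/7 = 5/7
φ <-> φ = 2/7 <-> 2/7 = 1
(ψ <-> χ) || (φ <-> φ) = 5/7 || 1 = 1
!χ = !2/7 = 5/7
((ψ <-> χ) || (φ <-> φ)) <-> !χ = 1 <-> 5/7 = 5/7
!(((ψ <-> χ) || (φ <-> φ)) <-> !χ) = !5/7 = 2/7
!φ = !2/7 = 5/7
!φ -> φ = 5/7 -> 2/7 = 4/7
χ <-> φ = 2/7 <-> 2/7 = 1
(!φ -> φ) -> (χ <-> φ) = 4/7 -> 1 = 1
!(((ψ <-> χ) || (φ <-> φ)) <-> !χ) -> ((!φ -> φ) -> (χ <-> φ)) = 2/7 -> 1 = 1
!!(!((φ -> φ) && χ) && !(χ || ψ)) || (!(((ψ <-> χ) || (φ <-> φ)) <-> !χ) -> ((!φ -> φ) -> (χ <-> φ))) = 3/7 || 1 = 1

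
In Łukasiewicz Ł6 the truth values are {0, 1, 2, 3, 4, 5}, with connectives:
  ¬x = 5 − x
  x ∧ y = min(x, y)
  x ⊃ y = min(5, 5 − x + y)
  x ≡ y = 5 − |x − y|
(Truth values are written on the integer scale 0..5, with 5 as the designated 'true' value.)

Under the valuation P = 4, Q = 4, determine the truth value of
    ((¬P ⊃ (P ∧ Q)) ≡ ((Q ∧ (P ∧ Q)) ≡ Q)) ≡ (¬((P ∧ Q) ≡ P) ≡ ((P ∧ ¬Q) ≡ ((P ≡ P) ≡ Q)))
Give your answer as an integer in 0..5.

¬P = ¬4 = 1
P ∧ Q = 4 ∧ 4 = 4
¬P ⊃ (P ∧ Q) = 1 ⊃ 4 = 5
P ∧ Q = 4 ∧ 4 = 4
Q ∧ (P ∧ Q) = 4 ∧ 4 = 4
(Q ∧ (P ∧ Q)) ≡ Q = 4 ≡ 4 = 5
(¬P ⊃ (P ∧ Q)) ≡ ((Q ∧ (P ∧ Q)) ≡ Q) = 5 ≡ 5 = 5
P ∧ Q = 4 ∧ 4 = 4
(P ∧ Q) ≡ P = 4 ≡ 4 = 5
¬((P ∧ Q) ≡ P) = ¬5 = 0
¬Q = ¬4 = 1
P ∧ ¬Q = 4 ∧ 1 = 1
P ≡ P = 4 ≡ 4 = 5
(P ≡ P) ≡ Q = 5 ≡ 4 = 4
(P ∧ ¬Q) ≡ ((P ≡ P) ≡ Q) = 1 ≡ 4 = 2
¬((P ∧ Q) ≡ P) ≡ ((P ∧ ¬Q) ≡ ((P ≡ P) ≡ Q)) = 0 ≡ 2 = 3
((¬P ⊃ (P ∧ Q)) ≡ ((Q ∧ (P ∧ Q)) ≡ Q)) ≡ (¬((P ∧ Q) ≡ P) ≡ ((P ∧ ¬Q) ≡ ((P ≡ P) ≡ Q))) = 5 ≡ 3 = 3

3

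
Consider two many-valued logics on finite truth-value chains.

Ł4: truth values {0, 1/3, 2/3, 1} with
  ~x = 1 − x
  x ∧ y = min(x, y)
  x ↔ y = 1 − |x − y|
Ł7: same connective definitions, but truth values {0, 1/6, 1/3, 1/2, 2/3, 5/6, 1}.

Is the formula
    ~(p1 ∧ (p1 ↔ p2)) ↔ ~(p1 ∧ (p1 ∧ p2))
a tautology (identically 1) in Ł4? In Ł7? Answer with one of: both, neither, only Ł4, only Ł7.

neither

In Ł4: at p1 = 1/3, p2 = 0 the value is 2/3 — not a tautology.
In Ł7: at p1 = 1/6, p2 = 0 the value is 5/6 — not a tautology.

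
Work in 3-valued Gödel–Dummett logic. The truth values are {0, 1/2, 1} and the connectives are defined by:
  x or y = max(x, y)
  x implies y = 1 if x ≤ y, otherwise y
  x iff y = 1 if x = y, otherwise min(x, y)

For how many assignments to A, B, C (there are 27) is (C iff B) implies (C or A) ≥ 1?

value 1: 23 assignments (counts)
value 1/2: 3 assignments
value 0: 1 assignment
So 23 of the 27 assignments meet the threshold.

23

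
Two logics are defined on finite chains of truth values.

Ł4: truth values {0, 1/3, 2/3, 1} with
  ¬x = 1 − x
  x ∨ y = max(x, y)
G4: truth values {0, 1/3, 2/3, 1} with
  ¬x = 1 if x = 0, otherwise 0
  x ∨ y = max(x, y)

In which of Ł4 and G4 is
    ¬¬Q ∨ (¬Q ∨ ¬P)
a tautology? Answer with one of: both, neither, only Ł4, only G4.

only G4

In Ł4: at P = 1/3, Q = 1/3 the value is 2/3 — not a tautology.
In G4: every assignment gives 1 — tautology.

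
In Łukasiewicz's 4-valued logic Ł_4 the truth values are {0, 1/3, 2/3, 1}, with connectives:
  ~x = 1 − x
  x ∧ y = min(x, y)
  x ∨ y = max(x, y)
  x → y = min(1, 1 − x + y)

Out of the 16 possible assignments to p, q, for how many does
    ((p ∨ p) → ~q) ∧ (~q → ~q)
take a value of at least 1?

10

p = 0, q = 0 ↦ 1  ≥
p = 0, q = 1/3 ↦ 1  ≥
p = 0, q = 2/3 ↦ 1  ≥
p = 0, q = 1 ↦ 1  ≥
p = 1/3, q = 0 ↦ 1  ≥
p = 1/3, q = 1/3 ↦ 1  ≥
p = 1/3, q = 2/3 ↦ 1  ≥
p = 1/3, q = 1 ↦ 2/3  <
p = 2/3, q = 0 ↦ 1  ≥
p = 2/3, q = 1/3 ↦ 1  ≥
p = 2/3, q = 2/3 ↦ 2/3  <
p = 2/3, q = 1 ↦ 1/3  <
p = 1, q = 0 ↦ 1  ≥
p = 1, q = 1/3 ↦ 2/3  <
p = 1, q = 2/3 ↦ 1/3  <
p = 1, q = 1 ↦ 0  <
So 10 of the 16 assignments meet the threshold.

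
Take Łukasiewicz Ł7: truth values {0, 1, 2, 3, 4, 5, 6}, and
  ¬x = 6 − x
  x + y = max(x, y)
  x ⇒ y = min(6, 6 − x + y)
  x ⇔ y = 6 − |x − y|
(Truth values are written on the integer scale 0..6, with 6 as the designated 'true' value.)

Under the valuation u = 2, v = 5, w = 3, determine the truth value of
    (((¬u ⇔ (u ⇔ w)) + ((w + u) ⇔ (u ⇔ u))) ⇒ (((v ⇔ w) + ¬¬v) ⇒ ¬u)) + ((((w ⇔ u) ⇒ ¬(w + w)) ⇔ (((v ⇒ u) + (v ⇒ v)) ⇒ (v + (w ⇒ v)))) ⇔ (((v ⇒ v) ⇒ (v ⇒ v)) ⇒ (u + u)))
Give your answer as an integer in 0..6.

6

¬u = ¬2 = 4
u ⇔ w = 2 ⇔ 3 = 5
¬u ⇔ (u ⇔ w) = 4 ⇔ 5 = 5
w + u = 3 + 2 = 3
u ⇔ u = 2 ⇔ 2 = 6
(w + u) ⇔ (u ⇔ u) = 3 ⇔ 6 = 3
(¬u ⇔ (u ⇔ w)) + ((w + u) ⇔ (u ⇔ u)) = 5 + 3 = 5
v ⇔ w = 5 ⇔ 3 = 4
¬v = ¬5 = 1
¬¬v = ¬1 = 5
(v ⇔ w) + ¬¬v = 4 + 5 = 5
¬u = ¬2 = 4
((v ⇔ w) + ¬¬v) ⇒ ¬u = 5 ⇒ 4 = 5
((¬u ⇔ (u ⇔ w)) + ((w + u) ⇔ (u ⇔ u))) ⇒ (((v ⇔ w) + ¬¬v) ⇒ ¬u) = 5 ⇒ 5 = 6
w ⇔ u = 3 ⇔ 2 = 5
w + w = 3 + 3 = 3
¬(w + w) = ¬3 = 3
(w ⇔ u) ⇒ ¬(w + w) = 5 ⇒ 3 = 4
v ⇒ u = 5 ⇒ 2 = 3
v ⇒ v = 5 ⇒ 5 = 6
(v ⇒ u) + (v ⇒ v) = 3 + 6 = 6
w ⇒ v = 3 ⇒ 5 = 6
v + (w ⇒ v) = 5 + 6 = 6
((v ⇒ u) + (v ⇒ v)) ⇒ (v + (w ⇒ v)) = 6 ⇒ 6 = 6
((w ⇔ u) ⇒ ¬(w + w)) ⇔ (((v ⇒ u) + (v ⇒ v)) ⇒ (v + (w ⇒ v))) = 4 ⇔ 6 = 4
v ⇒ v = 5 ⇒ 5 = 6
v ⇒ v = 5 ⇒ 5 = 6
(v ⇒ v) ⇒ (v ⇒ v) = 6 ⇒ 6 = 6
u + u = 2 + 2 = 2
((v ⇒ v) ⇒ (v ⇒ v)) ⇒ (u + u) = 6 ⇒ 2 = 2
(((w ⇔ u) ⇒ ¬(w + w)) ⇔ (((v ⇒ u) + (v ⇒ v)) ⇒ (v + (w ⇒ v)))) ⇔ (((v ⇒ v) ⇒ (v ⇒ v)) ⇒ (u + u)) = 4 ⇔ 2 = 4
(((¬u ⇔ (u ⇔ w)) + ((w + u) ⇔ (u ⇔ u))) ⇒ (((v ⇔ w) + ¬¬v) ⇒ ¬u)) + ((((w ⇔ u) ⇒ ¬(w + w)) ⇔ (((v ⇒ u) + (v ⇒ v)) ⇒ (v + (w ⇒ v)))) ⇔ (((v ⇒ v) ⇒ (v ⇒ v)) ⇒ (u + u))) = 6 + 4 = 6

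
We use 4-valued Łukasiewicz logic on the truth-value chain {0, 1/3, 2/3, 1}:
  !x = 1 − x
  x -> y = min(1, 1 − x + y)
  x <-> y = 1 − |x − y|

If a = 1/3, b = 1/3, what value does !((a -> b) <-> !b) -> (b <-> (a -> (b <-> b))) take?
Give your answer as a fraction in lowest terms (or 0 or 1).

a -> b = 1/3 -> 1/3 = 1
!b = !1/3 = 2/3
(a -> b) <-> !b = 1 <-> 2/3 = 2/3
!((a -> b) <-> !b) = !2/3 = 1/3
b <-> b = 1/3 <-> 1/3 = 1
a -> (b <-> b) = 1/3 -> 1 = 1
b <-> (a -> (b <-> b)) = 1/3 <-> 1 = 1/3
!((a -> b) <-> !b) -> (b <-> (a -> (b <-> b))) = 1/3 -> 1/3 = 1

1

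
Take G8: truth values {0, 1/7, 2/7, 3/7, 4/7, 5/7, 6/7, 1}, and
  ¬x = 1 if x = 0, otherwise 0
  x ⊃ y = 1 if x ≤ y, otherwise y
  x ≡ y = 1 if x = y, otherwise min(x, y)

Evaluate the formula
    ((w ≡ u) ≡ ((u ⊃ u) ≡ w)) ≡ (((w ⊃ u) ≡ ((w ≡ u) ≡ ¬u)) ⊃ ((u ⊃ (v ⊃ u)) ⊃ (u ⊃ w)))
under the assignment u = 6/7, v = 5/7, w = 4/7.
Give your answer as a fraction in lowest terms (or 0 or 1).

w ≡ u = 4/7 ≡ 6/7 = 4/7
u ⊃ u = 6/7 ⊃ 6/7 = 1
(u ⊃ u) ≡ w = 1 ≡ 4/7 = 4/7
(w ≡ u) ≡ ((u ⊃ u) ≡ w) = 4/7 ≡ 4/7 = 1
w ⊃ u = 4/7 ⊃ 6/7 = 1
w ≡ u = 4/7 ≡ 6/7 = 4/7
¬u = ¬6/7 = 0
(w ≡ u) ≡ ¬u = 4/7 ≡ 0 = 0
(w ⊃ u) ≡ ((w ≡ u) ≡ ¬u) = 1 ≡ 0 = 0
v ⊃ u = 5/7 ⊃ 6/7 = 1
u ⊃ (v ⊃ u) = 6/7 ⊃ 1 = 1
u ⊃ w = 6/7 ⊃ 4/7 = 4/7
(u ⊃ (v ⊃ u)) ⊃ (u ⊃ w) = 1 ⊃ 4/7 = 4/7
((w ⊃ u) ≡ ((w ≡ u) ≡ ¬u)) ⊃ ((u ⊃ (v ⊃ u)) ⊃ (u ⊃ w)) = 0 ⊃ 4/7 = 1
((w ≡ u) ≡ ((u ⊃ u) ≡ w)) ≡ (((w ⊃ u) ≡ ((w ≡ u) ≡ ¬u)) ⊃ ((u ⊃ (v ⊃ u)) ⊃ (u ⊃ w))) = 1 ≡ 1 = 1

1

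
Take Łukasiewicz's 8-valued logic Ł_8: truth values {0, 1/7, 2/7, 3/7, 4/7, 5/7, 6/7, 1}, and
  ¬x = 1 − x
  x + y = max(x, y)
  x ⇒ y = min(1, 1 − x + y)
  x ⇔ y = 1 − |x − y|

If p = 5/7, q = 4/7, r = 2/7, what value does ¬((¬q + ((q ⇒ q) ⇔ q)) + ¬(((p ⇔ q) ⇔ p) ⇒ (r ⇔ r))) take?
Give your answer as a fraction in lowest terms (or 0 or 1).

¬q = ¬4/7 = 3/7
q ⇒ q = 4/7 ⇒ 4/7 = 1
(q ⇒ q) ⇔ q = 1 ⇔ 4/7 = 4/7
¬q + ((q ⇒ q) ⇔ q) = 3/7 + 4/7 = 4/7
p ⇔ q = 5/7 ⇔ 4/7 = 6/7
(p ⇔ q) ⇔ p = 6/7 ⇔ 5/7 = 6/7
r ⇔ r = 2/7 ⇔ 2/7 = 1
((p ⇔ q) ⇔ p) ⇒ (r ⇔ r) = 6/7 ⇒ 1 = 1
¬(((p ⇔ q) ⇔ p) ⇒ (r ⇔ r)) = ¬1 = 0
(¬q + ((q ⇒ q) ⇔ q)) + ¬(((p ⇔ q) ⇔ p) ⇒ (r ⇔ r)) = 4/7 + 0 = 4/7
¬((¬q + ((q ⇒ q) ⇔ q)) + ¬(((p ⇔ q) ⇔ p) ⇒ (r ⇔ r))) = ¬4/7 = 3/7

3/7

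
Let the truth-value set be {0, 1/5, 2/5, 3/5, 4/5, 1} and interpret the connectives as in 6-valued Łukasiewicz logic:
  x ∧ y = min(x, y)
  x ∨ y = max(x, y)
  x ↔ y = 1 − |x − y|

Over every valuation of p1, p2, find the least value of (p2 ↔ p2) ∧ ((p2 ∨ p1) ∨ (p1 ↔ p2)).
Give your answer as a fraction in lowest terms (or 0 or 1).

Take p1 = 0, p2 = 2/5:
p2 ↔ p2 = 2/5 ↔ 2/5 = 1
p2 ∨ p1 = 2/5 ∨ 0 = 2/5
p1 ↔ p2 = 0 ↔ 2/5 = 3/5
(p2 ∨ p1) ∨ (p1 ↔ p2) = 2/5 ∨ 3/5 = 3/5
(p2 ↔ p2) ∧ ((p2 ∨ p1) ∨ (p1 ↔ p2)) = 1 ∧ 3/5 = 3/5
No assignment yields a value below 3/5, so this is the minimum.

3/5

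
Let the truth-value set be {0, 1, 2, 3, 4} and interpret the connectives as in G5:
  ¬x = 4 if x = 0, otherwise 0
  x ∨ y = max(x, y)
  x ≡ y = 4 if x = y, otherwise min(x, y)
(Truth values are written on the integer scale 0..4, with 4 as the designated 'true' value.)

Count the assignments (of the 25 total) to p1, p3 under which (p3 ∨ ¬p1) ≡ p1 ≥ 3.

6

value 4: 4 assignments (counts)
value 3: 2 assignments (counts)
value 2: 4 assignments
value 1: 6 assignments
value 0: 9 assignments
So 6 of the 25 assignments meet the threshold.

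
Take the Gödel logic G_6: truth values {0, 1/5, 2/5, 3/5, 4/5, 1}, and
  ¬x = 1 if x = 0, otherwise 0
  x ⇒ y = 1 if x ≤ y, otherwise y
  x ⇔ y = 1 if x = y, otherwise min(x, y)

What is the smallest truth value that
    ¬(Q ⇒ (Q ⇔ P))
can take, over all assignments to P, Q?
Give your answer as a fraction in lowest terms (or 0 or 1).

0

Take P = 0, Q = 0:
Q ⇔ P = 0 ⇔ 0 = 1
Q ⇒ (Q ⇔ P) = 0 ⇒ 1 = 1
¬(Q ⇒ (Q ⇔ P)) = ¬1 = 0
No assignment yields a value below 0, so this is the minimum.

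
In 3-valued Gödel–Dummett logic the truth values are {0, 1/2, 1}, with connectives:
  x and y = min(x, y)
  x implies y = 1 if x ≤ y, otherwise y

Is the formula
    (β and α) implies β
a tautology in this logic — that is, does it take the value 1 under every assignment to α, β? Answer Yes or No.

α = 0, β = 0 ↦ 1
α = 0, β = 1/2 ↦ 1
α = 0, β = 1 ↦ 1
α = 1/2, β = 0 ↦ 1
α = 1/2, β = 1/2 ↦ 1
α = 1/2, β = 1 ↦ 1
α = 1, β = 0 ↦ 1
α = 1, β = 1/2 ↦ 1
α = 1, β = 1 ↦ 1
Every assignment gives a value ≥ 1.

Yes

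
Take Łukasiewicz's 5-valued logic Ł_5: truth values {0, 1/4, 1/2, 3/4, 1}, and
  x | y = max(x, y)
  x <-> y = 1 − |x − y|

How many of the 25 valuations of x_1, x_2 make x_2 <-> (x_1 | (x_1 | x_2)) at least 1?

15

value 1: 15 assignments (counts)
value 3/4: 4 assignments
value 1/2: 3 assignments
value 1/4: 2 assignments
value 0: 1 assignment
So 15 of the 25 assignments meet the threshold.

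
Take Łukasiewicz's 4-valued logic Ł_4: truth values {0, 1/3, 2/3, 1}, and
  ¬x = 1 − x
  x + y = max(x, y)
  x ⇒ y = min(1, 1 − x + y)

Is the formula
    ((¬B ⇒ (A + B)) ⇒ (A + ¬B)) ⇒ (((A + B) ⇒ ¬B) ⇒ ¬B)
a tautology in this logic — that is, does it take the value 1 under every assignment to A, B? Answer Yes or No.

No

Counterexample: take A = 0, B = 1/3.
¬B = ¬1/3 = 2/3
A + B = 0 + 1/3 = 1/3
¬B ⇒ (A + B) = 2/3 ⇒ 1/3 = 2/3
¬B = ¬1/3 = 2/3
A + ¬B = 0 + 2/3 = 2/3
(¬B ⇒ (A + B)) ⇒ (A + ¬B) = 2/3 ⇒ 2/3 = 1
A + B = 0 + 1/3 = 1/3
¬B = ¬1/3 = 2/3
(A + B) ⇒ ¬B = 1/3 ⇒ 2/3 = 1
¬B = ¬1/3 = 2/3
((A + B) ⇒ ¬B) ⇒ ¬B = 1 ⇒ 2/3 = 2/3
((¬B ⇒ (A + B)) ⇒ (A + ¬B)) ⇒ (((A + B) ⇒ ¬B) ⇒ ¬B) = 1 ⇒ 2/3 = 2/3
This gives 2/3 ≠ 1.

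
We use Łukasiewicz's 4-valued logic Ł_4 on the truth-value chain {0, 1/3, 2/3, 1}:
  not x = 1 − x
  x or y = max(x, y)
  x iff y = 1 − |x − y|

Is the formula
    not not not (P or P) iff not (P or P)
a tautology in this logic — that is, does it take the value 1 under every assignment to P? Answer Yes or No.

Yes

P = 0 ↦ 1
P = 1/3 ↦ 1
P = 2/3 ↦ 1
P = 1 ↦ 1
Every assignment gives a value ≥ 1.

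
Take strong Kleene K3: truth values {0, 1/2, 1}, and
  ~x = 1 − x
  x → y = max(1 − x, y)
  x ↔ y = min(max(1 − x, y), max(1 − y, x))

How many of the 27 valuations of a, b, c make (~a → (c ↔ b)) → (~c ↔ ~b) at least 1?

value 1: 8 assignments (counts)
value 1/2: 17 assignments
value 0: 2 assignments
So 8 of the 27 assignments meet the threshold.

8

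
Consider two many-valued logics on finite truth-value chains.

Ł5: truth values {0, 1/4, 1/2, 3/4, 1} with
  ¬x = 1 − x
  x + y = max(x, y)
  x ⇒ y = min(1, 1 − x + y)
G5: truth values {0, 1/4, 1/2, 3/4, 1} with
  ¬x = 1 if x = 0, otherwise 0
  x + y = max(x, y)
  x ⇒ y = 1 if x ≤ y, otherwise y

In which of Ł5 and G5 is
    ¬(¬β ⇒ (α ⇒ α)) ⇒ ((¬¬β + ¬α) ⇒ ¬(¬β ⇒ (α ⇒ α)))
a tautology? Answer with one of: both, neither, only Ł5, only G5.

In Ł5: every assignment gives 1 — tautology.
In G5: every assignment gives 1 — tautology.

both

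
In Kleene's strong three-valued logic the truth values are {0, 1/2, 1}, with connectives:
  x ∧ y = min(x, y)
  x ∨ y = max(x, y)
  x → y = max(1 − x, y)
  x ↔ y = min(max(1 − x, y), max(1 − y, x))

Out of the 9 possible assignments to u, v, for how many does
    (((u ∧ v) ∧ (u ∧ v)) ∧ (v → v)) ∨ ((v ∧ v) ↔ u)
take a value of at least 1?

u = 0, v = 0 ↦ 1  ≥
u = 0, v = 1/2 ↦ 1/2  <
u = 0, v = 1 ↦ 0  <
u = 1/2, v = 0 ↦ 1/2  <
u = 1/2, v = 1/2 ↦ 1/2  <
u = 1/2, v = 1 ↦ 1/2  <
u = 1, v = 0 ↦ 0  <
u = 1, v = 1/2 ↦ 1/2  <
u = 1, v = 1 ↦ 1  ≥
So 2 of the 9 assignments meet the threshold.

2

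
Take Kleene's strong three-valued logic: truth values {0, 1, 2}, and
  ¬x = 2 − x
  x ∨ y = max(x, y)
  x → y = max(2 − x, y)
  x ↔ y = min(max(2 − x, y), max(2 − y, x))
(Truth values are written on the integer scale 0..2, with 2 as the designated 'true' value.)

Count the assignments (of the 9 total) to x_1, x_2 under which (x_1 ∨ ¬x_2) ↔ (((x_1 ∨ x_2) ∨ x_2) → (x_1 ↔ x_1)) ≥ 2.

x_1 = 0, x_2 = 0 ↦ 2  ≥
x_1 = 0, x_2 = 1 ↦ 1  <
x_1 = 0, x_2 = 2 ↦ 0  <
x_1 = 1, x_2 = 0 ↦ 1  <
x_1 = 1, x_2 = 1 ↦ 1  <
x_1 = 1, x_2 = 2 ↦ 1  <
x_1 = 2, x_2 = 0 ↦ 2  ≥
x_1 = 2, x_2 = 1 ↦ 2  ≥
x_1 = 2, x_2 = 2 ↦ 2  ≥
So 4 of the 9 assignments meet the threshold.

4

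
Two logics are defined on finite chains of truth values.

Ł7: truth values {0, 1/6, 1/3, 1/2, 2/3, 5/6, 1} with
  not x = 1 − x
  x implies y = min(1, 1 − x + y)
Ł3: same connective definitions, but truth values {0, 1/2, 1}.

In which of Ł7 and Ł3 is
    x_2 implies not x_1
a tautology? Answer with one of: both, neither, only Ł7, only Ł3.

In Ł7: at x_1 = 1/6, x_2 = 1 the value is 5/6 — not a tautology.
In Ł3: at x_1 = 1/2, x_2 = 1 the value is 1/2 — not a tautology.

neither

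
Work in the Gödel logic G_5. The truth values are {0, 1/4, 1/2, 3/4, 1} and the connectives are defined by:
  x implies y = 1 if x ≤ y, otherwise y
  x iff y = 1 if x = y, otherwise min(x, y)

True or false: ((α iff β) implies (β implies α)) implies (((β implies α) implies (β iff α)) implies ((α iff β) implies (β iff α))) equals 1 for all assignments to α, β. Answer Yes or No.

Yes

At α = 1, β = 3/4, for instance:
α iff β = 1 iff 3/4 = 3/4
β implies α = 3/4 implies 1 = 1
(α iff β) implies (β implies α) = 3/4 implies 1 = 1
β iff α = 3/4 iff 1 = 3/4
(β implies α) implies (β iff α) = 1 implies 3/4 = 3/4
(α iff β) implies (β iff α) = 3/4 implies 3/4 = 1
((β implies α) implies (β iff α)) implies ((α iff β) implies (β iff α)) = 3/4 implies 1 = 1
((α iff β) implies (β implies α)) implies (((β implies α) implies (β iff α)) implies ((α iff β) implies (β iff α))) = 1 implies 1 = 1
and checking the remaining 24 assignments likewise gives ≥ 1 in every case.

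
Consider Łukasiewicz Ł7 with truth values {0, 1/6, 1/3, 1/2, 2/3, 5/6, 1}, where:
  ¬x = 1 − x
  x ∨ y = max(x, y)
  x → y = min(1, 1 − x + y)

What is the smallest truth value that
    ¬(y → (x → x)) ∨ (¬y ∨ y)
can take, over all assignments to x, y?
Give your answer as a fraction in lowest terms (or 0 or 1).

1/2

Take x = 0, y = 1/2:
x → x = 0 → 0 = 1
y → (x → x) = 1/2 → 1 = 1
¬(y → (x → x)) = ¬1 = 0
¬y = ¬1/2 = 1/2
¬y ∨ y = 1/2 ∨ 1/2 = 1/2
¬(y → (x → x)) ∨ (¬y ∨ y) = 0 ∨ 1/2 = 1/2
No assignment yields a value below 1/2, so this is the minimum.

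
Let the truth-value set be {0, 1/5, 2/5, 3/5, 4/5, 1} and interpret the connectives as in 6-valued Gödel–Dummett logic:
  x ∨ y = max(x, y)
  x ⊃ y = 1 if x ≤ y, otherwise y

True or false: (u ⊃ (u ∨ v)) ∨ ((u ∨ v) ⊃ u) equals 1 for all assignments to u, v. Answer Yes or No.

Yes

At u = 2/5, v = 1/5, for instance:
u ∨ v = 2/5 ∨ 1/5 = 2/5
u ⊃ (u ∨ v) = 2/5 ⊃ 2/5 = 1
(u ∨ v) ⊃ u = 2/5 ⊃ 2/5 = 1
(u ⊃ (u ∨ v)) ∨ ((u ∨ v) ⊃ u) = 1 ∨ 1 = 1
and checking the remaining 35 assignments likewise gives ≥ 1 in every case.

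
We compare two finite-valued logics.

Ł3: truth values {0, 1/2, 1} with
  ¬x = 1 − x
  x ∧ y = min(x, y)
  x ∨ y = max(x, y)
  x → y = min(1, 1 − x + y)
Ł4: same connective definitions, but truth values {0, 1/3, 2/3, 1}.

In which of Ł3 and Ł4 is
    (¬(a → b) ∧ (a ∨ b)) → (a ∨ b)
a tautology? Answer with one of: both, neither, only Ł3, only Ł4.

both

In Ł3: every assignment gives 1 — tautology.
In Ł4: every assignment gives 1 — tautology.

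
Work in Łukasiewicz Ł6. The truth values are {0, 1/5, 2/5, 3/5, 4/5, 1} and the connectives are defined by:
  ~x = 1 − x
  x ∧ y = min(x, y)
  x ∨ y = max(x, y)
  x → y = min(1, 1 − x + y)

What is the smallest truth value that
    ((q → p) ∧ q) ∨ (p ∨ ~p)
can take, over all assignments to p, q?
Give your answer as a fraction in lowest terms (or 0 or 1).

3/5

Take p = 2/5, q = 0:
q → p = 0 → 2/5 = 1
(q → p) ∧ q = 1 ∧ 0 = 0
~p = ~2/5 = 3/5
p ∨ ~p = 2/5 ∨ 3/5 = 3/5
((q → p) ∧ q) ∨ (p ∨ ~p) = 0 ∨ 3/5 = 3/5
No assignment yields a value below 3/5, so this is the minimum.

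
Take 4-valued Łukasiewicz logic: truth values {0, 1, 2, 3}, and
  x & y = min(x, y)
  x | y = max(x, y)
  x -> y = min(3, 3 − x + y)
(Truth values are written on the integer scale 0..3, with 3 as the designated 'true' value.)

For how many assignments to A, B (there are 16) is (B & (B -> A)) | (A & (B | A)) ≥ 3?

A = 0, B = 0 ↦ 0  <
A = 0, B = 1 ↦ 1  <
A = 0, B = 2 ↦ 1  <
A = 0, B = 3 ↦ 0  <
A = 1, B = 0 ↦ 1  <
A = 1, B = 1 ↦ 1  <
A = 1, B = 2 ↦ 2  <
A = 1, B = 3 ↦ 1  <
A = 2, B = 0 ↦ 2  <
A = 2, B = 1 ↦ 2  <
A = 2, B = 2 ↦ 2  <
A = 2, B = 3 ↦ 2  <
A = 3, B = 0 ↦ 3  ≥
A = 3, B = 1 ↦ 3  ≥
A = 3, B = 2 ↦ 3  ≥
A = 3, B = 3 ↦ 3  ≥
So 4 of the 16 assignments meet the threshold.

4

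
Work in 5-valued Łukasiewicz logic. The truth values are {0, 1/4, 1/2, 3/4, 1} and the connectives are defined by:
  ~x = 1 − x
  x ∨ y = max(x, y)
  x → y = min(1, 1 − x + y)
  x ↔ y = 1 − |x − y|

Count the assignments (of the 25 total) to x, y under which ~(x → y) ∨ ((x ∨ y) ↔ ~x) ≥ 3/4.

12

value 1: 6 assignments (counts)
value 3/4: 6 assignments (counts)
value 1/2: 8 assignments
value 1/4: 3 assignments
value 0: 2 assignments
So 12 of the 25 assignments meet the threshold.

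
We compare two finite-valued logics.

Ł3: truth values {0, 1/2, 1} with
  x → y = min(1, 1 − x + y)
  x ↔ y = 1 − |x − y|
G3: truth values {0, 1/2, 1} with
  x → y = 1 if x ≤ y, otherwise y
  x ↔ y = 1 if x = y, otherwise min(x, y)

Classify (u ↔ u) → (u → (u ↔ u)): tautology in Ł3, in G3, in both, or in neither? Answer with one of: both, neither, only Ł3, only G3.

In Ł3: every assignment gives 1 — tautology.
In G3: every assignment gives 1 — tautology.

both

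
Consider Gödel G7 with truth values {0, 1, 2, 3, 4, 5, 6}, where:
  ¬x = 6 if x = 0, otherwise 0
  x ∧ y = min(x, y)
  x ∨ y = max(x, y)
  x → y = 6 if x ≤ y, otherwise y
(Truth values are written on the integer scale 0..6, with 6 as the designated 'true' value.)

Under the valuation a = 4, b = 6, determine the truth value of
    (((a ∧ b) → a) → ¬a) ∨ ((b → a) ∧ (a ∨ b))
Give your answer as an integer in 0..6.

4

a ∧ b = 4 ∧ 6 = 4
(a ∧ b) → a = 4 → 4 = 6
¬a = ¬4 = 0
((a ∧ b) → a) → ¬a = 6 → 0 = 0
b → a = 6 → 4 = 4
a ∨ b = 4 ∨ 6 = 6
(b → a) ∧ (a ∨ b) = 4 ∧ 6 = 4
(((a ∧ b) → a) → ¬a) ∨ ((b → a) ∧ (a ∨ b)) = 0 ∨ 4 = 4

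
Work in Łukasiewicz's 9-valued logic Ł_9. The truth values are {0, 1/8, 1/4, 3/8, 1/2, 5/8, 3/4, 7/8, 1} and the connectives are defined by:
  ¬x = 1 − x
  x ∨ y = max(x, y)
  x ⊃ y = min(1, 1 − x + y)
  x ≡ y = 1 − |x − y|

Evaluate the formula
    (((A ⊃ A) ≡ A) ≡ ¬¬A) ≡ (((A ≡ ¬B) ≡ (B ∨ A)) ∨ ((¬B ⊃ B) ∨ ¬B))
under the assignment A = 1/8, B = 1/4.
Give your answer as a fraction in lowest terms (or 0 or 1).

7/8

A ⊃ A = 1/8 ⊃ 1/8 = 1
(A ⊃ A) ≡ A = 1 ≡ 1/8 = 1/8
¬A = ¬1/8 = 7/8
¬¬A = ¬7/8 = 1/8
((A ⊃ A) ≡ A) ≡ ¬¬A = 1/8 ≡ 1/8 = 1
¬B = ¬1/4 = 3/4
A ≡ ¬B = 1/8 ≡ 3/4 = 3/8
B ∨ A = 1/4 ∨ 1/8 = 1/4
(A ≡ ¬B) ≡ (B ∨ A) = 3/8 ≡ 1/4 = 7/8
¬B = ¬1/4 = 3/4
¬B ⊃ B = 3/4 ⊃ 1/4 = 1/2
¬B = ¬1/4 = 3/4
(¬B ⊃ B) ∨ ¬B = 1/2 ∨ 3/4 = 3/4
((A ≡ ¬B) ≡ (B ∨ A)) ∨ ((¬B ⊃ B) ∨ ¬B) = 7/8 ∨ 3/4 = 7/8
(((A ⊃ A) ≡ A) ≡ ¬¬A) ≡ (((A ≡ ¬B) ≡ (B ∨ A)) ∨ ((¬B ⊃ B) ∨ ¬B)) = 1 ≡ 7/8 = 7/8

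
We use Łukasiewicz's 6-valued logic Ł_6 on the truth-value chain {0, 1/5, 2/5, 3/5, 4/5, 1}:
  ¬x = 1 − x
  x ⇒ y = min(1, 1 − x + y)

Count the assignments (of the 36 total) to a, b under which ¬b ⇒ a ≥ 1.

21

value 1: 21 assignments (counts)
value 4/5: 5 assignments
value 3/5: 4 assignments
value 2/5: 3 assignments
value 1/5: 2 assignments
value 0: 1 assignment
So 21 of the 36 assignments meet the threshold.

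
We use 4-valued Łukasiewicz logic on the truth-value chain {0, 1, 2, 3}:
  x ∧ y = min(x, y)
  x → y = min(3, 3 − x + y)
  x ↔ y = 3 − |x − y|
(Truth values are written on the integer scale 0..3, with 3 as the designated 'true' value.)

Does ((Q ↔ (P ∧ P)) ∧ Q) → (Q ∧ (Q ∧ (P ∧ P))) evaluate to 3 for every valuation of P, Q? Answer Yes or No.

Counterexample: take P = 0, Q = 1.
P ∧ P = 0 ∧ 0 = 0
Q ↔ (P ∧ P) = 1 ↔ 0 = 2
(Q ↔ (P ∧ P)) ∧ Q = 2 ∧ 1 = 1
P ∧ P = 0 ∧ 0 = 0
Q ∧ (P ∧ P) = 1 ∧ 0 = 0
Q ∧ (Q ∧ (P ∧ P)) = 1 ∧ 0 = 0
((Q ↔ (P ∧ P)) ∧ Q) → (Q ∧ (Q ∧ (P ∧ P))) = 1 → 0 = 2
This gives 2 ≠ 3.

No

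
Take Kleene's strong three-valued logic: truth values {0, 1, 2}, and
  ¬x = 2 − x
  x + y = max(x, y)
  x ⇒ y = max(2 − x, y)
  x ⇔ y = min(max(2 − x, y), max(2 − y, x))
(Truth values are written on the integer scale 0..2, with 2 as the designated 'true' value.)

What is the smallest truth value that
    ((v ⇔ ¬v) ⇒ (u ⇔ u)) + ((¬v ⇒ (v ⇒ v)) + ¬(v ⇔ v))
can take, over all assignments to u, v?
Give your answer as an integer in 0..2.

Take u = 1, v = 1:
¬v = ¬1 = 1
v ⇔ ¬v = 1 ⇔ 1 = 1
u ⇔ u = 1 ⇔ 1 = 1
(v ⇔ ¬v) ⇒ (u ⇔ u) = 1 ⇒ 1 = 1
¬v = ¬1 = 1
v ⇒ v = 1 ⇒ 1 = 1
¬v ⇒ (v ⇒ v) = 1 ⇒ 1 = 1
v ⇔ v = 1 ⇔ 1 = 1
¬(v ⇔ v) = ¬1 = 1
(¬v ⇒ (v ⇒ v)) + ¬(v ⇔ v) = 1 + 1 = 1
((v ⇔ ¬v) ⇒ (u ⇔ u)) + ((¬v ⇒ (v ⇒ v)) + ¬(v ⇔ v)) = 1 + 1 = 1
No assignment yields a value below 1, so this is the minimum.

1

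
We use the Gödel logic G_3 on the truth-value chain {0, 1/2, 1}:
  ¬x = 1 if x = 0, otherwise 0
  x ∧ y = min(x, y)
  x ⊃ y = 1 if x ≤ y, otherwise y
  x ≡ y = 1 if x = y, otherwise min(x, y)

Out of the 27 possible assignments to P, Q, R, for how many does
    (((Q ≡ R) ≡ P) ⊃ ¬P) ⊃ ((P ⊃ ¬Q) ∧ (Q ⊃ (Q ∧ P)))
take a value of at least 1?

17

value 1: 17 assignments (counts)
value 0: 10 assignments
So 17 of the 27 assignments meet the threshold.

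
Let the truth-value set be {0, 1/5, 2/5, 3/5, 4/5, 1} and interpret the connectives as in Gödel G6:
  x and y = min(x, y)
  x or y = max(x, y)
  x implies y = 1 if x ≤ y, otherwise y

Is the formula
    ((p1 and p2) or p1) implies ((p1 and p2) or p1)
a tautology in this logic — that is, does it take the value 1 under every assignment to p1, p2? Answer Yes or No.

At p1 = 0, p2 = 2/5, for instance:
p1 and p2 = 0 and 2/5 = 0
(p1 and p2) or p1 = 0 or 0 = 0
((p1 and p2) or p1) implies ((p1 and p2) or p1) = 0 implies 0 = 1
and checking the remaining 35 assignments likewise gives ≥ 1 in every case.

Yes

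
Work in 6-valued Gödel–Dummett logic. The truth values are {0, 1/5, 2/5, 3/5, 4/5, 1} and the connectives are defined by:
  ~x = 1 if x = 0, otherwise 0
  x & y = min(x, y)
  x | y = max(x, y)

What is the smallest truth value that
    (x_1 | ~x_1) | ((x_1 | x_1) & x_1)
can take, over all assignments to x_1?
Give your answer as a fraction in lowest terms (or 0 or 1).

Take x_1 = 1/5:
~x_1 = ~1/5 = 0
x_1 | ~x_1 = 1/5 | 0 = 1/5
x_1 | x_1 = 1/5 | 1/5 = 1/5
(x_1 | x_1) & x_1 = 1/5 & 1/5 = 1/5
(x_1 | ~x_1) | ((x_1 | x_1) & x_1) = 1/5 | 1/5 = 1/5
No assignment yields a value below 1/5, so this is the minimum.

1/5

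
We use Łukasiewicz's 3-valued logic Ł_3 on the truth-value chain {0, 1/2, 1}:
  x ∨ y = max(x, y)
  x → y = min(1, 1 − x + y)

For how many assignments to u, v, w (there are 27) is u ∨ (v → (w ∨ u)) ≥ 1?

22

value 1: 22 assignments (counts)
value 1/2: 4 assignments
value 0: 1 assignment
So 22 of the 27 assignments meet the threshold.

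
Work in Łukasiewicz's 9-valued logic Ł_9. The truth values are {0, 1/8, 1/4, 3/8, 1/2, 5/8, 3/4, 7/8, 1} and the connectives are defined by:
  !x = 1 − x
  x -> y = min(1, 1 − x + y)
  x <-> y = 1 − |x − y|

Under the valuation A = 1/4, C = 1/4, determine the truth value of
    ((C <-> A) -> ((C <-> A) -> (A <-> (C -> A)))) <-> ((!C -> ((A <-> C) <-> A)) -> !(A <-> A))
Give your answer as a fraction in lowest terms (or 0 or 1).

C <-> A = 1/4 <-> 1/4 = 1
C <-> A = 1/4 <-> 1/4 = 1
C -> A = 1/4 -> 1/4 = 1
A <-> (C -> A) = 1/4 <-> 1 = 1/4
(C <-> A) -> (A <-> (C -> A)) = 1 -> 1/4 = 1/4
(C <-> A) -> ((C <-> A) -> (A <-> (C -> A))) = 1 -> 1/4 = 1/4
!C = !1/4 = 3/4
A <-> C = 1/4 <-> 1/4 = 1
(A <-> C) <-> A = 1 <-> 1/4 = 1/4
!C -> ((A <-> C) <-> A) = 3/4 -> 1/4 = 1/2
A <-> A = 1/4 <-> 1/4 = 1
!(A <-> A) = !1 = 0
(!C -> ((A <-> C) <-> A)) -> !(A <-> A) = 1/2 -> 0 = 1/2
((C <-> A) -> ((C <-> A) -> (A <-> (C -> A)))) <-> ((!C -> ((A <-> C) <-> A)) -> !(A <-> A)) = 1/4 <-> 1/2 = 3/4

3/4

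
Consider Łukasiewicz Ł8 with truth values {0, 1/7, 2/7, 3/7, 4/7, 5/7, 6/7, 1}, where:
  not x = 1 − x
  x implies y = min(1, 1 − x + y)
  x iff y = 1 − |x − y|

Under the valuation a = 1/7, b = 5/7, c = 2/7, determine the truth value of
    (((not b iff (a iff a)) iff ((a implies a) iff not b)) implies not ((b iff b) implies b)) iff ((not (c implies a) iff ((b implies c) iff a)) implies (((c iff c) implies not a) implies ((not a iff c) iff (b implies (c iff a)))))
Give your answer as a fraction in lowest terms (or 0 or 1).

2/7

not b = not 5/7 = 2/7
a iff a = 1/7 iff 1/7 = 1
not b iff (a iff a) = 2/7 iff 1 = 2/7
a implies a = 1/7 implies 1/7 = 1
not b = not 5/7 = 2/7
(a implies a) iff not b = 1 iff 2/7 = 2/7
(not b iff (a iff a)) iff ((a implies a) iff not b) = 2/7 iff 2/7 = 1
b iff b = 5/7 iff 5/7 = 1
(b iff b) implies b = 1 implies 5/7 = 5/7
not ((b iff b) implies b) = not 5/7 = 2/7
((not b iff (a iff a)) iff ((a implies a) iff not b)) implies not ((b iff b) implies b) = 1 implies 2/7 = 2/7
c implies a = 2/7 implies 1/7 = 6/7
not (c implies a) = not 6/7 = 1/7
b implies c = 5/7 implies 2/7 = 4/7
(b implies c) iff a = 4/7 iff 1/7 = 4/7
not (c implies a) iff ((b implies c) iff a) = 1/7 iff 4/7 = 4/7
c iff c = 2/7 iff 2/7 = 1
not a = not 1/7 = 6/7
(c iff c) implies not a = 1 implies 6/7 = 6/7
not a = not 1/7 = 6/7
not a iff c = 6/7 iff 2/7 = 3/7
c iff a = 2/7 iff 1/7 = 6/7
b implies (c iff a) = 5/7 implies 6/7 = 1
(not a iff c) iff (b implies (c iff a)) = 3/7 iff 1 = 3/7
((c iff c) implies not a) implies ((not a iff c) iff (b implies (c iff a))) = 6/7 implies 3/7 = 4/7
(not (c implies a) iff ((b implies c) iff a)) implies (((c iff c) implies not a) implies ((not a iff c) iff (b implies (c iff a)))) = 4/7 implies 4/7 = 1
(((not b iff (a iff a)) iff ((a implies a) iff not b)) implies not ((b iff b) implies b)) iff ((not (c implies a) iff ((b implies c) iff a)) implies (((c iff c) implies not a) implies ((not a iff c) iff (b implies (c iff a))))) = 2/7 iff 1 = 2/7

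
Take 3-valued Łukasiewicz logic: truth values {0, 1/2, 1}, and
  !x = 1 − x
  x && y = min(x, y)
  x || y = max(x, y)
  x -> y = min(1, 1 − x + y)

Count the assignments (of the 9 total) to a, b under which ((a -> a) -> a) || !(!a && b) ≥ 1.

a = 0, b = 0 ↦ 1  ≥
a = 0, b = 1/2 ↦ 1/2  <
a = 0, b = 1 ↦ 0  <
a = 1/2, b = 0 ↦ 1  ≥
a = 1/2, b = 1/2 ↦ 1/2  <
a = 1/2, b = 1 ↦ 1/2  <
a = 1, b = 0 ↦ 1  ≥
a = 1, b = 1/2 ↦ 1  ≥
a = 1, b = 1 ↦ 1  ≥
So 5 of the 9 assignments meet the threshold.

5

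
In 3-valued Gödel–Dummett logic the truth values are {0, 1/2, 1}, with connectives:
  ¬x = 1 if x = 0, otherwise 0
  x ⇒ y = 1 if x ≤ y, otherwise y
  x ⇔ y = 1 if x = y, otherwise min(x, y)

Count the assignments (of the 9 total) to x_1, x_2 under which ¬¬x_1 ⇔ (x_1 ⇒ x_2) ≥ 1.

3

x_1 = 0, x_2 = 0 ↦ 0  <
x_1 = 0, x_2 = 1/2 ↦ 0  <
x_1 = 0, x_2 = 1 ↦ 0  <
x_1 = 1/2, x_2 = 0 ↦ 0  <
x_1 = 1/2, x_2 = 1/2 ↦ 1  ≥
x_1 = 1/2, x_2 = 1 ↦ 1  ≥
x_1 = 1, x_2 = 0 ↦ 0  <
x_1 = 1, x_2 = 1/2 ↦ 1/2  <
x_1 = 1, x_2 = 1 ↦ 1  ≥
So 3 of the 9 assignments meet the threshold.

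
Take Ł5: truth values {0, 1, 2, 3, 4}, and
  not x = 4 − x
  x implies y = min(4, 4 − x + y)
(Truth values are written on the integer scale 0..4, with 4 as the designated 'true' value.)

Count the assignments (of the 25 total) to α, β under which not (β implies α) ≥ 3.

value 4: 1 assignment (counts)
value 3: 2 assignments (counts)
value 2: 3 assignments
value 1: 4 assignments
value 0: 15 assignments
So 3 of the 25 assignments meet the threshold.

3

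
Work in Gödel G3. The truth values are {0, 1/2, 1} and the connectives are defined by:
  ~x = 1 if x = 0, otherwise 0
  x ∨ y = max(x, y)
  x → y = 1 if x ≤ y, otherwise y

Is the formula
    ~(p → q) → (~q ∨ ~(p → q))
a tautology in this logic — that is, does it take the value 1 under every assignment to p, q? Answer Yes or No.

Yes

p = 0, q = 0 ↦ 1
p = 0, q = 1/2 ↦ 1
p = 0, q = 1 ↦ 1
p = 1/2, q = 0 ↦ 1
p = 1/2, q = 1/2 ↦ 1
p = 1/2, q = 1 ↦ 1
p = 1, q = 0 ↦ 1
p = 1, q = 1/2 ↦ 1
p = 1, q = 1 ↦ 1
Every assignment gives a value ≥ 1.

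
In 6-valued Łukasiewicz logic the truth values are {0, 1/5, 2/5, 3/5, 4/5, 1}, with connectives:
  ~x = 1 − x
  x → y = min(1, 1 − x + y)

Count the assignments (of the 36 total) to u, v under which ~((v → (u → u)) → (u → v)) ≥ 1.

1

value 1: 1 assignment (counts)
value 4/5: 2 assignments
value 3/5: 3 assignments
value 2/5: 4 assignments
value 1/5: 5 assignments
value 0: 21 assignments
So 1 of the 36 assignments meets the threshold.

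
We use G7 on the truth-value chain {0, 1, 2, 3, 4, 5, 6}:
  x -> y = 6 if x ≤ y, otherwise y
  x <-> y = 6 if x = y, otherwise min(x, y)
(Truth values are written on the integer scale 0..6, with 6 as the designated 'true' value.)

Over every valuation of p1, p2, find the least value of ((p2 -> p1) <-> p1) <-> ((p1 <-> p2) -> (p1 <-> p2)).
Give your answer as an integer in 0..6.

0

Take p1 = 0, p2 = 0:
p2 -> p1 = 0 -> 0 = 6
(p2 -> p1) <-> p1 = 6 <-> 0 = 0
p1 <-> p2 = 0 <-> 0 = 6
p1 <-> p2 = 0 <-> 0 = 6
(p1 <-> p2) -> (p1 <-> p2) = 6 -> 6 = 6
((p2 -> p1) <-> p1) <-> ((p1 <-> p2) -> (p1 <-> p2)) = 0 <-> 6 = 0
No assignment yields a value below 0, so this is the minimum.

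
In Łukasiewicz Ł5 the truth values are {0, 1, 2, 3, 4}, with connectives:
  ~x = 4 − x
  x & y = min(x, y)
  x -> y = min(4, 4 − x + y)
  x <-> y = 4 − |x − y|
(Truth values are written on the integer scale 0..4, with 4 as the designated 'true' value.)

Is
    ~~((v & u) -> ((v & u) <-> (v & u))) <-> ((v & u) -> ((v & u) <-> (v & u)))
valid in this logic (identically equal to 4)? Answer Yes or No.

Yes

At u = 1, v = 4, for instance:
v & u = 4 & 1 = 1
v & u = 4 & 1 = 1
v & u = 4 & 1 = 1
(v & u) <-> (v & u) = 1 <-> 1 = 4
(v & u) -> ((v & u) <-> (v & u)) = 1 -> 4 = 4
~((v & u) -> ((v & u) <-> (v & u))) = ~4 = 0
~~((v & u) -> ((v & u) <-> (v & u))) = ~0 = 4
~~((v & u) -> ((v & u) <-> (v & u))) <-> ((v & u) -> ((v & u) <-> (v & u))) = 4 <-> 4 = 4
and checking the remaining 24 assignments likewise gives ≥ 4 in every case.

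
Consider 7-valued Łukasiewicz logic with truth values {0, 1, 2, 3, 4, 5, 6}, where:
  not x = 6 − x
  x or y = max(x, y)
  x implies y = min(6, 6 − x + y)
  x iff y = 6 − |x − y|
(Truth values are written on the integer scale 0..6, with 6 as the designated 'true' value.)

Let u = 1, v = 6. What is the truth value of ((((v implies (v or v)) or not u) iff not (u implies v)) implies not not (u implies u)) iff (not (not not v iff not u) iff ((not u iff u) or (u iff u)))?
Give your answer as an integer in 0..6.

v or v = 6 or 6 = 6
v implies (v or v) = 6 implies 6 = 6
not u = not 1 = 5
(v implies (v or v)) or not u = 6 or 5 = 6
u implies v = 1 implies 6 = 6
not (u implies v) = not 6 = 0
((v implies (v or v)) or not u) iff not (u implies v) = 6 iff 0 = 0
u implies u = 1 implies 1 = 6
not (u implies u) = not 6 = 0
not not (u implies u) = not 0 = 6
(((v implies (v or v)) or not u) iff not (u implies v)) implies not not (u implies u) = 0 implies 6 = 6
not v = not 6 = 0
not not v = not 0 = 6
not u = not 1 = 5
not not v iff not u = 6 iff 5 = 5
not (not not v iff not u) = not 5 = 1
not u = not 1 = 5
not u iff u = 5 iff 1 = 2
u iff u = 1 iff 1 = 6
(not u iff u) or (u iff u) = 2 or 6 = 6
not (not not v iff not u) iff ((not u iff u) or (u iff u)) = 1 iff 6 = 1
((((v implies (v or v)) or not u) iff not (u implies v)) implies not not (u implies u)) iff (not (not not v iff not u) iff ((not u iff u) or (u iff u))) = 6 iff 1 = 1

1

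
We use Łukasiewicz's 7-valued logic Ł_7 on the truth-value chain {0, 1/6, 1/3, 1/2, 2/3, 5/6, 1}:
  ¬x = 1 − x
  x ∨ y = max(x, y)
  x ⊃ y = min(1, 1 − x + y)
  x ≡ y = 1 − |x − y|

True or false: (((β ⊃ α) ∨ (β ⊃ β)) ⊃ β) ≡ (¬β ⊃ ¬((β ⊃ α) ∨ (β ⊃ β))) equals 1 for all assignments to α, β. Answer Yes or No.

At α = 1/3, β = 1/2, for instance:
β ⊃ α = 1/2 ⊃ 1/3 = 5/6
β ⊃ β = 1/2 ⊃ 1/2 = 1
(β ⊃ α) ∨ (β ⊃ β) = 5/6 ∨ 1 = 1
((β ⊃ α) ∨ (β ⊃ β)) ⊃ β = 1 ⊃ 1/2 = 1/2
¬β = ¬1/2 = 1/2
¬((β ⊃ α) ∨ (β ⊃ β)) = ¬1 = 0
¬β ⊃ ¬((β ⊃ α) ∨ (β ⊃ β)) = 1/2 ⊃ 0 = 1/2
(((β ⊃ α) ∨ (β ⊃ β)) ⊃ β) ≡ (¬β ⊃ ¬((β ⊃ α) ∨ (β ⊃ β))) = 1/2 ≡ 1/2 = 1
and checking the remaining 48 assignments likewise gives ≥ 1 in every case.

Yes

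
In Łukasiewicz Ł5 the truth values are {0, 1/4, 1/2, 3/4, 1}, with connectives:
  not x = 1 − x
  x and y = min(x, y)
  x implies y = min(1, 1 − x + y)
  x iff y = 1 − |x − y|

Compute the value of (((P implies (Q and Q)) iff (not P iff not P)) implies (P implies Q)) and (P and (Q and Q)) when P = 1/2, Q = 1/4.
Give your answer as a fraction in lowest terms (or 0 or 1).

1/4

Q and Q = 1/4 and 1/4 = 1/4
P implies (Q and Q) = 1/2 implies 1/4 = 3/4
not P = not 1/2 = 1/2
not P = not 1/2 = 1/2
not P iff not P = 1/2 iff 1/2 = 1
(P implies (Q and Q)) iff (not P iff not P) = 3/4 iff 1 = 3/4
P implies Q = 1/2 implies 1/4 = 3/4
((P implies (Q and Q)) iff (not P iff not P)) implies (P implies Q) = 3/4 implies 3/4 = 1
Q and Q = 1/4 and 1/4 = 1/4
P and (Q and Q) = 1/2 and 1/4 = 1/4
(((P implies (Q and Q)) iff (not P iff not P)) implies (P implies Q)) and (P and (Q and Q)) = 1 and 1/4 = 1/4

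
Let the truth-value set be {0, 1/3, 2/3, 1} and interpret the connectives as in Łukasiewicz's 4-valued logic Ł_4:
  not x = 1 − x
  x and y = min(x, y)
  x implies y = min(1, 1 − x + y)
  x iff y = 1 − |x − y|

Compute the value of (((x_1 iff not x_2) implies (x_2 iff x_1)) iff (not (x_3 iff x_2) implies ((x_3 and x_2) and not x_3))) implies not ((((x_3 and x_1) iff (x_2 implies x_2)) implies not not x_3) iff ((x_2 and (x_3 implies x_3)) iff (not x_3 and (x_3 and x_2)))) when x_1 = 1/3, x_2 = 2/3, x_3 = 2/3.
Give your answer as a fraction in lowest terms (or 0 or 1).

2/3

not x_2 = not 2/3 = 1/3
x_1 iff not x_2 = 1/3 iff 1/3 = 1
x_2 iff x_1 = 2/3 iff 1/3 = 2/3
(x_1 iff not x_2) implies (x_2 iff x_1) = 1 implies 2/3 = 2/3
x_3 iff x_2 = 2/3 iff 2/3 = 1
not (x_3 iff x_2) = not 1 = 0
x_3 and x_2 = 2/3 and 2/3 = 2/3
not x_3 = not 2/3 = 1/3
(x_3 and x_2) and not x_3 = 2/3 and 1/3 = 1/3
not (x_3 iff x_2) implies ((x_3 and x_2) and not x_3) = 0 implies 1/3 = 1
((x_1 iff not x_2) implies (x_2 iff x_1)) iff (not (x_3 iff x_2) implies ((x_3 and x_2) and not x_3)) = 2/3 iff 1 = 2/3
x_3 and x_1 = 2/3 and 1/3 = 1/3
x_2 implies x_2 = 2/3 implies 2/3 = 1
(x_3 and x_1) iff (x_2 implies x_2) = 1/3 iff 1 = 1/3
not x_3 = not 2/3 = 1/3
not not x_3 = not 1/3 = 2/3
((x_3 and x_1) iff (x_2 implies x_2)) implies not not x_3 = 1/3 implies 2/3 = 1
x_3 implies x_3 = 2/3 implies 2/3 = 1
x_2 and (x_3 implies x_3) = 2/3 and 1 = 2/3
not x_3 = not 2/3 = 1/3
x_3 and x_2 = 2/3 and 2/3 = 2/3
not x_3 and (x_3 and x_2) = 1/3 and 2/3 = 1/3
(x_2 and (x_3 implies x_3)) iff (not x_3 and (x_3 and x_2)) = 2/3 iff 1/3 = 2/3
(((x_3 and x_1) iff (x_2 implies x_2)) implies not not x_3) iff ((x_2 and (x_3 implies x_3)) iff (not x_3 and (x_3 and x_2))) = 1 iff 2/3 = 2/3
not ((((x_3 and x_1) iff (x_2 implies x_2)) implies not not x_3) iff ((x_2 and (x_3 implies x_3)) iff (not x_3 and (x_3 and x_2)))) = not 2/3 = 1/3
(((x_1 iff not x_2) implies (x_2 iff x_1)) iff (not (x_3 iff x_2) implies ((x_3 and x_2) and not x_3))) implies not ((((x_3 and x_1) iff (x_2 implies x_2)) implies not not x_3) iff ((x_2 and (x_3 implies x_3)) iff (not x_3 and (x_3 and x_2)))) = 2/3 implies 1/3 = 2/3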